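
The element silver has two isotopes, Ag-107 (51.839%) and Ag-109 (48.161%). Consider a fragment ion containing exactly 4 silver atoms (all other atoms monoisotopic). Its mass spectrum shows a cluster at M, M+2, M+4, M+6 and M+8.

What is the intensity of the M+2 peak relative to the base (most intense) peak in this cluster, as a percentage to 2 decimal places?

71.76%

Term probabilities: M 0.0722, M+2 0.2684, M+4 0.3740, M+6 0.2316, M+8 0.0538. Base peak = M+4.
P(M+4) = C(4,2) × 0.51839^2 × 0.48161^2 = 6 × 0.26872819 × 0.23194819 = 0.373986 (base)
P(M+2) = C(4,1) × 0.51839^3 × 0.48161^1 = 4 × 0.13930601 × 0.48161 = 0.268365
Relative intensity = 0.268365 / 0.373986 × 100 = 71.76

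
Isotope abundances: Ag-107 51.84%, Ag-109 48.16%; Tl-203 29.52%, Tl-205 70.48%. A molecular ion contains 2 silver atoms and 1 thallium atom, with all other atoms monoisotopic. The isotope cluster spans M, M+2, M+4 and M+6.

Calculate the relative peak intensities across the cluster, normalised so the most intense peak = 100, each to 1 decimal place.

18.9 : 80.1 : 100.0 : 38.9

Silver pattern (n=2): 0.26873856 : 0.49932288 : 0.23193856
Thallium pattern (n=1): 0.2952 : 0.7048
Convolve the two distributions (both contribute in 2-u steps):
  M: 0.26873856×0.2952 = 0.079332
  M+2: 0.26873856×0.7048 + 0.49932288×0.2952 = 0.336807
  M+4: 0.49932288×0.7048 + 0.23193856×0.2952 = 0.420391
  M+6: 0.23193856×0.7048 = 0.163470
Scale to base peak (0.420391) = 100: 18.9 : 80.1 : 100.0 : 38.9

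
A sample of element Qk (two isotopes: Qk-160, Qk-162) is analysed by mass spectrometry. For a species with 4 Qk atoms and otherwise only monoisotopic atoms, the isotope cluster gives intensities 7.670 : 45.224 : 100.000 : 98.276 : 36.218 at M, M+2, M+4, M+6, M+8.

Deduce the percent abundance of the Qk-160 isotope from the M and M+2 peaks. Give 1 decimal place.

If p is the fraction of Qk that is Qk-160, then I(M+2)/I(M) = [C(4,1)·p^3·(1−p)] / p^4 = 4·(1−p)/p = 45.224/7.670 = 5.8962
(1−p)/p = 5.8962/4 = 1.4741  ⇒  p = 1/(1 + 1.4741) = 0.4042
Qk-160: 40.4%, Qk-162: 59.6%.

40.4%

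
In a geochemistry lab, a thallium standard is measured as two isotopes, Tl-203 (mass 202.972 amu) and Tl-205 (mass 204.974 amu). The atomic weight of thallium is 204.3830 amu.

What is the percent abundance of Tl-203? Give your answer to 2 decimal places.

With x = fraction of Tl-203 (so Tl-205 is 1 − x):
202.972·x + 204.974·(1 − x) = 204.3830
(202.972 − 204.974)·x = 204.3830 − 204.974
x = -0.5910 / -2.002 = 0.29520 → 29.52% Tl-203, 70.48% Tl-205.

29.52%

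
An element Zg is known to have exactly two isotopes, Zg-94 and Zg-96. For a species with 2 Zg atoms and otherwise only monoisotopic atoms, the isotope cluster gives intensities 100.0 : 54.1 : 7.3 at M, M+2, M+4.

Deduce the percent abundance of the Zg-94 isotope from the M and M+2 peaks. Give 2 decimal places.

78.71%

Write p for the Zg-94 fraction. I(M+2)/I(M) = [C(2,1)·p^1·(1−p)] / p^2 = 2·(1−p)/p = 54.1/100.0 = 0.5410
(1−p)/p = 0.5410/2 = 0.2705  ⇒  p = 1/(1 + 0.2705) = 0.7871
Zg-94: 78.71%, Zg-96: 21.29%.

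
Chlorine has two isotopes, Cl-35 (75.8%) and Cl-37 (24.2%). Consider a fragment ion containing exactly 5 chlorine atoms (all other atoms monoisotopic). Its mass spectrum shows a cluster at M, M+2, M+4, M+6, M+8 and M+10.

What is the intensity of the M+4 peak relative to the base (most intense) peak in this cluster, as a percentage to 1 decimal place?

63.9%

Term probabilities: M 0.2502, M+2 0.3994, M+4 0.2551, M+6 0.0814, M+8 0.0130, M+10 0.0008. Base peak = M+2.
P(M+2) = C(5,1) × 0.758^4 × 0.242^1 = 5 × 0.33012379 × 0.2420 = 0.399450 (base)
P(M+4) = C(5,2) × 0.758^3 × 0.242^2 = 10 × 0.43551951 × 0.058564 = 0.255058
Relative intensity = 0.255058 / 0.399450 × 100 = 63.9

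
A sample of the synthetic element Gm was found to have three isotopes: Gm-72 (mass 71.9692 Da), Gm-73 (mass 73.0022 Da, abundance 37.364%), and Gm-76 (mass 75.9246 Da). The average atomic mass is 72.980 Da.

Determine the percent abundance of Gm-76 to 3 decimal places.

15.797%

Let x and y be the fractions of Gm-72 and Gm-76. Then x + y = 1 − 0.37364 = 0.62636 and 71.9692x + 75.9246y = 72.980 − 0.37364×73.0022 = 45.703457992.
Substituting: 71.9692x + 75.9246(0.62636 − x) = 45.703457992
(71.9692 − 75.9246)x = -1.852674464  ⇒  x = 0.46839, y = 0.15797
Gm-72: 46.839%, Gm-76: 15.797%.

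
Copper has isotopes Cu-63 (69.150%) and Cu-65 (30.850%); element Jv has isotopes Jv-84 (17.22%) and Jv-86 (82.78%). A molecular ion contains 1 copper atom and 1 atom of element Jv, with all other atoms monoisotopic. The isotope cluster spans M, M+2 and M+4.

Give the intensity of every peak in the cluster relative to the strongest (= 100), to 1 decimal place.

Copper pattern (n=1): 0.6915 : 0.3085
Element Jv pattern (n=1): 0.1722 : 0.8278
Convolve the two distributions (both contribute in 2-u steps):
  M: 0.6915×0.1722 = 0.119076
  M+2: 0.6915×0.8278 + 0.3085×0.1722 = 0.625547
  M+4: 0.3085×0.8278 = 0.255376
Scale to base peak (0.625547) = 100: 19.0 : 100.0 : 40.8

19.0 : 100.0 : 40.8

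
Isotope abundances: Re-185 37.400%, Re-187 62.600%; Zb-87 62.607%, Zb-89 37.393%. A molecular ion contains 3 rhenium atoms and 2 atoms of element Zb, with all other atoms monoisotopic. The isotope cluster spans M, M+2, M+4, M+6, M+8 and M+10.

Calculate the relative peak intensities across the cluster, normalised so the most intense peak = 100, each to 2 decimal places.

Rhenium pattern (n=3): 0.05231362 : 0.26268713 : 0.43968487 : 0.24531438
Element Zb pattern (n=2): 0.39196364 : 0.46821271 : 0.13982364
Convolve the two distributions (both contribute in 2-u steps):
  M: 0.05231362×0.39196364 = 0.020505
  M+2: 0.05231362×0.46821271 + 0.26268713×0.39196364 = 0.127458
  M+4: 0.05231362×0.13982364 + 0.26268713×0.46821271 + 0.43968487×0.39196364 = 0.302649
  M+6: 0.26268713×0.13982364 + 0.43968487×0.46821271 + 0.24531438×0.39196364 = 0.338750
  M+8: 0.43968487×0.13982364 + 0.24531438×0.46821271 = 0.176338
  M+10: 0.24531438×0.13982364 = 0.034301
Scale to base peak (0.338750) = 100: 6.05 : 37.63 : 89.34 : 100.00 : 52.06 : 10.13

6.05 : 37.63 : 89.34 : 100.00 : 52.06 : 10.13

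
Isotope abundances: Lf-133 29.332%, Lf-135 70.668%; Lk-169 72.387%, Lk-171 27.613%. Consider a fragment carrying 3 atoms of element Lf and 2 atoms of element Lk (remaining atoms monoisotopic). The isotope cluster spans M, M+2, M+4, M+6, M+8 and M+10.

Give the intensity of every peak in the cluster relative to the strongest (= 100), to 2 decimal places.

Element Lf pattern (n=3): 0.02523626 : 0.18240108 : 0.43944905 : 0.35291361
Element Lk pattern (n=2): 0.52398778 : 0.39976445 : 0.07624778
Convolve the two distributions (both contribute in 2-u steps):
  M: 0.02523626×0.52398778 = 0.013223
  M+2: 0.02523626×0.39976445 + 0.18240108×0.52398778 = 0.105664
  M+4: 0.02523626×0.07624778 + 0.18240108×0.39976445 + 0.43944905×0.52398778 = 0.305108
  M+6: 0.18240108×0.07624778 + 0.43944905×0.39976445 + 0.35291361×0.52398778 = 0.374506
  M+8: 0.43944905×0.07624778 + 0.35291361×0.39976445 = 0.174589
  M+10: 0.35291361×0.07624778 = 0.026909
Scale to base peak (0.374506) = 100: 3.53 : 28.21 : 81.47 : 100.00 : 46.62 : 7.19

3.53 : 28.21 : 81.47 : 100.00 : 46.62 : 7.19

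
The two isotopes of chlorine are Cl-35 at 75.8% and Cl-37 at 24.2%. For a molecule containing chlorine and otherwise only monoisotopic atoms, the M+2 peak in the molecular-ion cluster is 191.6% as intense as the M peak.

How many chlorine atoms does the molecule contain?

6

The M+2/M ratio from n Cl atoms is n · q/p = n · 0.242/0.758.
n = 1.916 × 0.758/0.242 = 6.00 ≈ 6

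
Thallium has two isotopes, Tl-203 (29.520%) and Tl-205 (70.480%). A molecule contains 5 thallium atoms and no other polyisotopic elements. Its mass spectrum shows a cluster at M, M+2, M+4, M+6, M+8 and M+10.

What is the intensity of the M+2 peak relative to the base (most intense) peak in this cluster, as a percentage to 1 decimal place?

7.3%

Binomial terms of (0.29520 + 0.70480)^5: M 0.0022, M+2 0.0268, M+4 0.1278, M+6 0.3051, M+8 0.3642, M+10 0.1739 → M+8 is the base peak.
P(M+8) = C(5,4) × 0.29520^1 × 0.70480^4 = 5 × 0.2952 × 0.24675365 = 0.364208 (base)
P(M+2) = C(5,1) × 0.29520^4 × 0.70480^1 = 5 × 0.00759391 × 0.7048 = 0.026761
Relative intensity = 0.026761 / 0.364208 × 100 = 7.3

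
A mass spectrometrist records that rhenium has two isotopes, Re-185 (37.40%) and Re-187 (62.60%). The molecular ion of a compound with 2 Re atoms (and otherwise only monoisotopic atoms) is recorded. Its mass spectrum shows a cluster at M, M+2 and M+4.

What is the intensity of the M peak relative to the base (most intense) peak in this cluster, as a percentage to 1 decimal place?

Term probabilities: M 0.1399, M+2 0.4682, M+4 0.3919. Base peak = M+2.
P(M+2) = C(2,1) × 0.3740^1 × 0.6260^1 = 2 × 0.3740 × 0.6260 = 0.468248 (base)
P(M) = C(2,0) × 0.3740^2 × 0.6260^0 = 1 × 0.139876 × 1.0000 = 0.139876
Relative intensity = 0.139876 / 0.468248 × 100 = 29.9

29.9%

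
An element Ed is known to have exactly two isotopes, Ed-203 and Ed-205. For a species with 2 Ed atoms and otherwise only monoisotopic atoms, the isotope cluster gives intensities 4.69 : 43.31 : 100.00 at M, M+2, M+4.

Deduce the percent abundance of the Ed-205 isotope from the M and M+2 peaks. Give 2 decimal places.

82.20%

Write p for the Ed-203 fraction. I(M+2)/I(M) = [C(2,1)·p^1·(1−p)] / p^2 = 2·(1−p)/p = 43.31/4.69 = 9.2345
(1−p)/p = 9.2345/2 = 4.6173  ⇒  p = 1/(1 + 4.6173) = 0.1780
Ed-203: 17.80%, Ed-205: 82.20%.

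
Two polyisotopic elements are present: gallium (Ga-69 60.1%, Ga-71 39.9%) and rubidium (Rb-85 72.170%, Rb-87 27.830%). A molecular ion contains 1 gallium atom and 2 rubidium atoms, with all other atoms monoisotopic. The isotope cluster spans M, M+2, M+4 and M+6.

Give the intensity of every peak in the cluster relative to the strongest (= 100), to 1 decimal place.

Gallium pattern (n=1): 0.6010 : 0.3990
Rubidium pattern (n=2): 0.52085089 : 0.40169822 : 0.07745089
Convolve the two distributions (both contribute in 2-u steps):
  M: 0.6010×0.52085089 = 0.313031
  M+2: 0.6010×0.40169822 + 0.3990×0.52085089 = 0.449240
  M+4: 0.6010×0.07745089 + 0.3990×0.40169822 = 0.206826
  M+6: 0.3990×0.07745089 = 0.030903
Scale to base peak (0.449240) = 100: 69.7 : 100.0 : 46.0 : 6.9

69.7 : 100.0 : 46.0 : 6.9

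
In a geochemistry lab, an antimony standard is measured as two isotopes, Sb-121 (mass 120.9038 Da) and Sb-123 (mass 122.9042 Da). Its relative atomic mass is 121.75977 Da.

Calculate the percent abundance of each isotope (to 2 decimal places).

Let x be the fractional abundance of Sb-121; then Sb-123 has abundance 1 − x.
120.9038·x + 122.9042·(1 − x) = 121.75977
(120.9038 − 122.9042)·x = 121.75977 − 122.9042
x = -1.14443 / -2.0004 = 0.57210 → 57.21% Sb-121, 42.79% Sb-123.

Sb-121: 57.21%, Sb-123: 42.79%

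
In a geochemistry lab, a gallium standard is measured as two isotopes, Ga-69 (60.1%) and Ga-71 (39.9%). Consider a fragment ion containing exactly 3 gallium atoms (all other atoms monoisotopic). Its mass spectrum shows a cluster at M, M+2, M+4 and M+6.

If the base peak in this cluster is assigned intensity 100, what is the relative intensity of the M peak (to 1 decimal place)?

(0.601 + 0.399)^3 gives M 0.2171, M+2 0.4324, M+4 0.2870, M+6 0.0635; the largest is M+2.
P(M+2) = C(3,1) × 0.601^2 × 0.399^1 = 3 × 0.361201 × 0.3990 = 0.432358 (base)
P(M) = C(3,0) × 0.601^3 × 0.399^0 = 1 × 0.2170818 × 1.0000 = 0.217082
Relative intensity = 0.217082 / 0.432358 × 100 = 50.2

50.2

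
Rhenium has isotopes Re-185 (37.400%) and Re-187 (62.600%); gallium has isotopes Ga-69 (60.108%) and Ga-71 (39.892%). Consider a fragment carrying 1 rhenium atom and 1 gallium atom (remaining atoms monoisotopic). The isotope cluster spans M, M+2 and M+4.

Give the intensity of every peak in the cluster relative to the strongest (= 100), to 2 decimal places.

42.78 : 100.00 : 47.52

Rhenium pattern (n=1): 0.3740 : 0.6260
Gallium pattern (n=1): 0.60108 : 0.39892
Convolve the two distributions (both contribute in 2-u steps):
  M: 0.3740×0.60108 = 0.224804
  M+2: 0.3740×0.39892 + 0.6260×0.60108 = 0.525472
  M+4: 0.6260×0.39892 = 0.249724
Scale to base peak (0.525472) = 100: 42.78 : 100.00 : 47.52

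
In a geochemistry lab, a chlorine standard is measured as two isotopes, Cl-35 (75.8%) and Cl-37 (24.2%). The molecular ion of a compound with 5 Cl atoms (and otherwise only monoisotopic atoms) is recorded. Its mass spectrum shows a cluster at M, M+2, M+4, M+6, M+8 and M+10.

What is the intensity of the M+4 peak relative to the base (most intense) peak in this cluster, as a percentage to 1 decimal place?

63.9%

Binomial terms of (0.758 + 0.242)^5: M 0.2502, M+2 0.3994, M+4 0.2551, M+6 0.0814, M+8 0.0130, M+10 0.0008 → M+2 is the base peak.
P(M+2) = C(5,1) × 0.758^4 × 0.242^1 = 5 × 0.33012379 × 0.2420 = 0.399450 (base)
P(M+4) = C(5,2) × 0.758^3 × 0.242^2 = 10 × 0.43551951 × 0.058564 = 0.255058
Relative intensity = 0.255058 / 0.399450 × 100 = 63.9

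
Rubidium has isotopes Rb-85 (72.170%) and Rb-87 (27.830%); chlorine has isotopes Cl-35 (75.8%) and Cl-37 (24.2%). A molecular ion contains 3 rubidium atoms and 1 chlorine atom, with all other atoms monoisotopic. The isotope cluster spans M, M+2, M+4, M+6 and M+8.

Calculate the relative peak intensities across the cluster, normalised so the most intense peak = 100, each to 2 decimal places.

Rubidium pattern (n=3): 0.37589809 : 0.43485841 : 0.16768892 : 0.02155458
Chlorine pattern (n=1): 0.7580 : 0.2420
Convolve the two distributions (both contribute in 2-u steps):
  M: 0.37589809×0.7580 = 0.284931
  M+2: 0.37589809×0.2420 + 0.43485841×0.7580 = 0.420590
  M+4: 0.43485841×0.2420 + 0.16768892×0.7580 = 0.232344
  M+6: 0.16768892×0.2420 + 0.02155458×0.7580 = 0.056919
  M+8: 0.02155458×0.2420 = 0.005216
Scale to base peak (0.420590) = 100: 67.75 : 100.00 : 55.24 : 13.53 : 1.24

67.75 : 100.00 : 55.24 : 13.53 : 1.24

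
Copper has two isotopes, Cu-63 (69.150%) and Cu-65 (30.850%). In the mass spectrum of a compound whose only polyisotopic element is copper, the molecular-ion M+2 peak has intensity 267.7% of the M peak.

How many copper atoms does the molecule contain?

With n Cu atoms, P(M+2)/P(M) = C(n,1)·p^(n−1)q / p^n = n·q/p = n · 0.30850/0.69150.
n = 2.677 × 0.69150/0.30850 = 6.00 ≈ 6

6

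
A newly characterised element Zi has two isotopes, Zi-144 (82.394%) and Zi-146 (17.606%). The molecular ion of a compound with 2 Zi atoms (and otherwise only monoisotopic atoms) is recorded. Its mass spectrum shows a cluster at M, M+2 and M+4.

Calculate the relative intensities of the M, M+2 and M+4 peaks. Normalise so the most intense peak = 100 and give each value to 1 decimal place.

100.0 : 42.7 : 4.6

Each Zi atom is independently Zi-144 (p = 0.82394) or Zi-146 (q = 0.17606); the cluster is the binomial expansion (p + q)^2.
P(M) = 0.82394^2 = 0.678877
P(M+2) = 2 × 0.82394^1 × 0.17606^1 = 0.290126
P(M+4) = 0.17606^2 = 0.030997
The M peak is largest (0.678877); scaling to 100 gives 100.0 : 42.7 : 4.6.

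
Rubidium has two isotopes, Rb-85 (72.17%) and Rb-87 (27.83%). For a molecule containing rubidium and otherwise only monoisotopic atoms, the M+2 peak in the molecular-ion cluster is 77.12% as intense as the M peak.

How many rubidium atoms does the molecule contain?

2

For n independent Rb atoms, I(M+2)/I(M) = n · (abundance Rb-87) / (abundance Rb-85) = n · 0.2783/0.7217.
n = 0.7712 × 0.7217/0.2783 = 2.00 ≈ 2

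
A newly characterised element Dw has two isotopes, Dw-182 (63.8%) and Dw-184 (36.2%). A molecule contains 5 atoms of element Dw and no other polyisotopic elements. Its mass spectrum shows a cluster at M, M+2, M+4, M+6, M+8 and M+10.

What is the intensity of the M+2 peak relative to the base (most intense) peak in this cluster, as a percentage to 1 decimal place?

88.1%

Term probabilities: M 0.1057, M+2 0.2999, M+4 0.3403, M+6 0.1931, M+8 0.0548, M+10 0.0062. Base peak = M+4.
P(M+4) = C(5,2) × 0.638^3 × 0.362^2 = 10 × 0.25969407 × 0.131044 = 0.340313 (base)
P(M+2) = C(5,1) × 0.638^4 × 0.362^1 = 5 × 0.16568482 × 0.3620 = 0.299890
Relative intensity = 0.299890 / 0.340313 × 100 = 88.1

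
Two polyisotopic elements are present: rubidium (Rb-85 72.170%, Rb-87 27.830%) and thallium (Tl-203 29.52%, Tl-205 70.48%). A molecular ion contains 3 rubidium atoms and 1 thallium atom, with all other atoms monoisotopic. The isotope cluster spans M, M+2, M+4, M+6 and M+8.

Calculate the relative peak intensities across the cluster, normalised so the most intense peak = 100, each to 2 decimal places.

28.21 : 100.00 : 90.51 : 31.67 : 3.86

Rubidium pattern (n=3): 0.37589809 : 0.43485841 : 0.16768892 : 0.02155458
Thallium pattern (n=1): 0.2952 : 0.7048
Convolve the two distributions (both contribute in 2-u steps):
  M: 0.37589809×0.2952 = 0.110965
  M+2: 0.37589809×0.7048 + 0.43485841×0.2952 = 0.393303
  M+4: 0.43485841×0.7048 + 0.16768892×0.2952 = 0.355990
  M+6: 0.16768892×0.7048 + 0.02155458×0.2952 = 0.124550
  M+8: 0.02155458×0.7048 = 0.015192
Scale to base peak (0.393303) = 100: 28.21 : 100.00 : 90.51 : 31.67 : 3.86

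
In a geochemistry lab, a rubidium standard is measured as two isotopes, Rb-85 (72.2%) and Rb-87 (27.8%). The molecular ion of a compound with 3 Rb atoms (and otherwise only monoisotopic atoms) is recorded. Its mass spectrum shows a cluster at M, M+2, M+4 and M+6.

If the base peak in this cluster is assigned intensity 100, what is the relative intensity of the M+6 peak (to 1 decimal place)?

4.9

Binomial terms of (0.722 + 0.278)^3: M 0.3764, M+2 0.4348, M+4 0.1674, M+6 0.0215 → M+2 is the base peak.
P(M+2) = C(3,1) × 0.722^2 × 0.278^1 = 3 × 0.521284 × 0.2780 = 0.434751 (base)
P(M+6) = C(3,3) × 0.722^0 × 0.278^3 = 1 × 1.0000 × 0.02148495 = 0.021485
Relative intensity = 0.021485 / 0.434751 × 100 = 4.9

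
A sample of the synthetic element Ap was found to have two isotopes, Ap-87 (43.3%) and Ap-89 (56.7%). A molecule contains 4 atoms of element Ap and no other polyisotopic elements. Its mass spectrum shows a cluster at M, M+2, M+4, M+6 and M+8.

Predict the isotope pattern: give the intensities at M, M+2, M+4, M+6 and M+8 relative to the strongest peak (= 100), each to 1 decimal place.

9.7 : 50.9 : 100.0 : 87.3 : 28.6

Each Ap atom is independently Ap-87 (p = 0.433) or Ap-89 (q = 0.567); the cluster is the binomial expansion (p + q)^4.
P(M) = 0.433^4 = 0.035152
P(M+2) = 4 × 0.433^3 × 0.567^1 = 0.184122
P(M+4) = 6 × 0.433^2 × 0.567^2 = 0.361654
P(M+6) = 4 × 0.433^1 × 0.567^3 = 0.315716
P(M+8) = 0.567^4 = 0.103355
The M+4 peak is largest (0.361654); scaling to 100 gives 9.7 : 50.9 : 100.0 : 87.3 : 28.6.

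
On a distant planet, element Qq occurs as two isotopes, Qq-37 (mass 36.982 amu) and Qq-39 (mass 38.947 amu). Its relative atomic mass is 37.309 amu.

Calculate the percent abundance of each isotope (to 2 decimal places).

With x = fraction of Qq-37 (so Qq-39 is 1 − x):
36.982·x + 38.947·(1 − x) = 37.309
(36.982 − 38.947)·x = 37.309 − 38.947
x = -1.638 / -1.965 = 0.83359 → 83.36% Qq-37, 16.64% Qq-39.

Qq-37: 83.36%, Qq-39: 16.64%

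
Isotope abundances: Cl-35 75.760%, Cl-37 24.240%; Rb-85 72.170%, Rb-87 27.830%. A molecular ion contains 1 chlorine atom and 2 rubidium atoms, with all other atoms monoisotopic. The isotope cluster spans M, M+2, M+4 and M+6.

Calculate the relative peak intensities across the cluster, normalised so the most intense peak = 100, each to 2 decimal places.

Chlorine pattern (n=1): 0.7576 : 0.2424
Rubidium pattern (n=2): 0.52085089 : 0.40169822 : 0.07745089
Convolve the two distributions (both contribute in 2-u steps):
  M: 0.7576×0.52085089 = 0.394597
  M+2: 0.7576×0.40169822 + 0.2424×0.52085089 = 0.430581
  M+4: 0.7576×0.07745089 + 0.2424×0.40169822 = 0.156048
  M+6: 0.2424×0.07745089 = 0.018774
Scale to base peak (0.430581) = 100: 91.64 : 100.00 : 36.24 : 4.36

91.64 : 100.00 : 36.24 : 4.36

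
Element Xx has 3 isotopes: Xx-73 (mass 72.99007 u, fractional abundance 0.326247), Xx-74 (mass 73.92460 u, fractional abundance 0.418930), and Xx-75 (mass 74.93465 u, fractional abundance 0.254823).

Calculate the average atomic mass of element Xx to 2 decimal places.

Weight each isotope mass by its fractional abundance: 0.326247 × 72.99007 + 0.418930 × 73.92460 + 0.254823 × 74.93465
= 23.812791 + 30.969233 + 19.095072 = 73.877096 u

73.88 u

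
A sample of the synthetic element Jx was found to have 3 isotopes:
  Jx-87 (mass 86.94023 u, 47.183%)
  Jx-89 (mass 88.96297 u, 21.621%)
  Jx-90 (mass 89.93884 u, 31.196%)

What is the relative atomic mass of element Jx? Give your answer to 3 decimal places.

Ar = Σ fᵢ·mᵢ = 0.47183 × 86.94023 + 0.21621 × 88.96297 + 0.31196 × 89.93884
= 41.021009 + 19.234684 + 28.057321 = 88.313014 u

88.313 u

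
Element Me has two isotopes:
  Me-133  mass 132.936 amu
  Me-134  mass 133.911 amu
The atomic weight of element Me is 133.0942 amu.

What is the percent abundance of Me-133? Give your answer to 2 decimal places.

83.77%

Writing the weighted mean with unknown fraction x of Me-133:
132.936·x + 133.911·(1 − x) = 133.0942
(132.936 − 133.911)·x = 133.0942 − 133.911
x = -0.8168 / -0.975 = 0.83774 → 83.77% Me-133, 16.23% Me-134.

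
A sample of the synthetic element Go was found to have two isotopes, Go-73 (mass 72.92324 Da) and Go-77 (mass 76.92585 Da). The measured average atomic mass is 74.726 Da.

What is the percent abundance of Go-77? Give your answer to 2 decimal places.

45.04%

Writing the weighted mean with unknown fraction x of Go-73:
72.92324·x + 76.92585·(1 − x) = 74.726
(72.92324 − 76.92585)·x = 74.726 − 76.92585
x = -2.19985 / -4.00261 = 0.54960 → 54.96% Go-73, 45.04% Go-77.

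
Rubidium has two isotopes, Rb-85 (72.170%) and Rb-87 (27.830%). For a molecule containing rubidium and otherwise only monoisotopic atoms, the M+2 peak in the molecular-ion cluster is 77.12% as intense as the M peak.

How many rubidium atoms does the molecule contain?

2

With n Rb atoms, P(M+2)/P(M) = C(n,1)·p^(n−1)q / p^n = n·q/p = n · 0.27830/0.72170.
n = 0.7712 × 0.72170/0.27830 = 2.00 ≈ 2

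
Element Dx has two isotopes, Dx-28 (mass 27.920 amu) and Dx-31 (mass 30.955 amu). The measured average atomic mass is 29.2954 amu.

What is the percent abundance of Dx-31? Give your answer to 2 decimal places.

Let x be the fractional abundance of Dx-28; then Dx-31 has abundance 1 − x.
27.920·x + 30.955·(1 − x) = 29.2954
(27.920 − 30.955)·x = 29.2954 − 30.955
x = -1.6596 / -3.035 = 0.54682 → 54.68% Dx-28, 45.32% Dx-31.

45.32%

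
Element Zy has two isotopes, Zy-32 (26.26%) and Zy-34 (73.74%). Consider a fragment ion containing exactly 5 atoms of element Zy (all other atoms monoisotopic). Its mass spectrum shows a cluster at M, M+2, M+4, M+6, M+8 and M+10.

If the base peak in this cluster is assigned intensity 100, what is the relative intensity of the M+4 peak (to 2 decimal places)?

Binomial terms of (0.2626 + 0.7374)^5: M 0.0012, M+2 0.0175, M+4 0.0985, M+6 0.2765, M+8 0.3882, M+10 0.2180 → M+8 is the base peak.
P(M+8) = C(5,4) × 0.2626^1 × 0.7374^4 = 5 × 0.2626 × 0.29567359 = 0.388219 (base)
P(M+4) = C(5,2) × 0.2626^3 × 0.7374^2 = 10 × 0.01810857 × 0.54375876 = 0.098467
Relative intensity = 0.098467 / 0.388219 × 100 = 25.36

25.36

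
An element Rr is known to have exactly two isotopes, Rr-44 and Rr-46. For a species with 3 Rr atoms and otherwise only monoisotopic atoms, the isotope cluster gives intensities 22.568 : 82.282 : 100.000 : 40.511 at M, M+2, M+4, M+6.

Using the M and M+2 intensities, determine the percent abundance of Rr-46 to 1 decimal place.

If p is the fraction of Rr that is Rr-44, then I(M+2)/I(M) = [C(3,1)·p^2·(1−p)] / p^3 = 3·(1−p)/p = 82.282/22.568 = 3.6460
(1−p)/p = 3.6460/3 = 1.2153  ⇒  p = 1/(1 + 1.2153) = 0.4514
Rr-44: 45.1%, Rr-46: 54.9%.

54.9%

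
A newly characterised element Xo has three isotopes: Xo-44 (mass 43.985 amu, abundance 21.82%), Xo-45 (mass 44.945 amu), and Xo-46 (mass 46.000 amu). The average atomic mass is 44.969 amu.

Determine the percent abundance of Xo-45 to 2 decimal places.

56.05%

Let x and y be the fractions of Xo-45 and Xo-46. Then x + y = 1 − 0.2182 = 0.7818 and 44.945x + 46.000y = 44.969 − 0.2182×43.985 = 35.371473.
Substituting: 44.945x + 46.000(0.7818 − x) = 35.371473
(44.945 − 46.000)x = -0.591327  ⇒  x = 0.56050, y = 0.22130
Xo-45: 56.05%, Xo-46: 22.13%.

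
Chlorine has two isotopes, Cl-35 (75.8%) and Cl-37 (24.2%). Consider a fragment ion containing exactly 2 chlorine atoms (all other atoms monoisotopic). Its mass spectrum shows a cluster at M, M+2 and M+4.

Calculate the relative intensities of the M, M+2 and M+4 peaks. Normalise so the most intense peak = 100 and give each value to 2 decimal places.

The 2 Cl atoms are independent, so intensities follow the terms of (0.758 + 0.242)^2.
P(M) = 0.758^2 = 0.574564
P(M+2) = 2 × 0.758^1 × 0.242^1 = 0.366872
P(M+4) = 0.242^2 = 0.058564
The M peak is largest (0.574564); scaling to 100 gives 100.00 : 63.85 : 10.19.

100.00 : 63.85 : 10.19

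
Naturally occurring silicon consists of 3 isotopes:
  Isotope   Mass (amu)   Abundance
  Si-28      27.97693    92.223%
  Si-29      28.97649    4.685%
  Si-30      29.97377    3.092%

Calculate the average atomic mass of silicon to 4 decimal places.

The abundance-weighted mean is 0.92223 × 27.97693 + 0.04685 × 28.97649 + 0.03092 × 29.97377
= 25.801164 + 1.357549 + 0.926789 = 28.085502 amu

28.0855 amu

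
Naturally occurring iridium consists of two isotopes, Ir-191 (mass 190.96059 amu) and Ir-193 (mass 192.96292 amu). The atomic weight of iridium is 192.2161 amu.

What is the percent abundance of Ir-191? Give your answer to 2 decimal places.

37.30%

With x = fraction of Ir-191 (so Ir-193 is 1 − x):
190.96059·x + 192.96292·(1 − x) = 192.2161
(190.96059 − 192.96292)·x = 192.2161 − 192.96292
x = -0.74682 / -2.00233 = 0.37298 → 37.30% Ir-191, 62.70% Ir-193.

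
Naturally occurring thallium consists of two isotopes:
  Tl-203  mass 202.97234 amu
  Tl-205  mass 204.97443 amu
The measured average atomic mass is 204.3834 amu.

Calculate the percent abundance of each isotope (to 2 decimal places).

Tl-203: 29.52%, Tl-205: 70.48%

Writing the weighted mean with unknown fraction x of Tl-203:
202.97234·x + 204.97443·(1 − x) = 204.3834
(202.97234 − 204.97443)·x = 204.3834 − 204.97443
x = -0.59103 / -2.00209 = 0.29521 → 29.52% Tl-203, 70.48% Tl-205.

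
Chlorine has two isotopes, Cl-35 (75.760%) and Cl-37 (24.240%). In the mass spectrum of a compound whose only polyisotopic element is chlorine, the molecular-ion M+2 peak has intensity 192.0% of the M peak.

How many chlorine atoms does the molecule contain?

6

With n Cl atoms, P(M+2)/P(M) = C(n,1)·p^(n−1)q / p^n = n·q/p = n · 0.24240/0.75760.
n = 1.920 × 0.75760/0.24240 = 6.00 ≈ 6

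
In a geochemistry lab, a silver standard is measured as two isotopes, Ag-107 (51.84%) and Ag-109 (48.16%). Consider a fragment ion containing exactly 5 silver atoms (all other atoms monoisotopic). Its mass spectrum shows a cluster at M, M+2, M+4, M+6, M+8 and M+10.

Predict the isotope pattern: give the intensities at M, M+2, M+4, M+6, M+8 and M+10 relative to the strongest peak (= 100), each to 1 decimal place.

The 5 Ag atoms are independent, so intensities follow the terms of (0.5184 + 0.4816)^5.
P(M) = 0.5184^5 = 0.037439
P(M+2) = 5 × 0.5184^4 × 0.4816^1 = 0.173907
P(M+4) = 10 × 0.5184^3 × 0.4816^2 = 0.323123
P(M+6) = 10 × 0.5184^2 × 0.4816^3 = 0.300185
P(M+8) = 5 × 0.5184^1 × 0.4816^4 = 0.139438
P(M+10) = 0.4816^5 = 0.025908
The M+4 peak is largest (0.323123); scaling to 100 gives 11.6 : 53.8 : 100.0 : 92.9 : 43.2 : 8.0.

11.6 : 53.8 : 100.0 : 92.9 : 43.2 : 8.0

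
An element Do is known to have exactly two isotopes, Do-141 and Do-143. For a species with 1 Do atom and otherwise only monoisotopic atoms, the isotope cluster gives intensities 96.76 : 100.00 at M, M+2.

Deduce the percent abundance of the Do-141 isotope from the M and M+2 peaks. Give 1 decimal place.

49.2%

If p is the fraction of Do that is Do-141, then I(M+2)/I(M) = [C(1,1)·p^0·(1−p)] / p^1 = 1·(1−p)/p = 100.00/96.76 = 1.0335
(1−p)/p = 1.0335/1 = 1.0335  ⇒  p = 1/(1 + 1.0335) = 0.4918
Do-141: 49.2%, Do-143: 50.8%.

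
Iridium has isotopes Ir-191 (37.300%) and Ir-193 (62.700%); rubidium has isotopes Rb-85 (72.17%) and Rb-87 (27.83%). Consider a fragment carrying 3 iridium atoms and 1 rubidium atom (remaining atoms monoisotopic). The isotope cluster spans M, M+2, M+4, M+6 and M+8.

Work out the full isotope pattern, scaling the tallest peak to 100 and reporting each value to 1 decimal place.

9.6 : 52.1 : 100.0 : 76.9 : 17.6

Iridium pattern (n=3): 0.05189512 : 0.26170165 : 0.43991135 : 0.24649188
Rubidium pattern (n=1): 0.7217 : 0.2783
Convolve the two distributions (both contribute in 2-u steps):
  M: 0.05189512×0.7217 = 0.037453
  M+2: 0.05189512×0.2783 + 0.26170165×0.7217 = 0.203312
  M+4: 0.26170165×0.2783 + 0.43991135×0.7217 = 0.390316
  M+6: 0.43991135×0.2783 + 0.24649188×0.7217 = 0.300321
  M+8: 0.24649188×0.2783 = 0.068599
Scale to base peak (0.390316) = 100: 9.6 : 52.1 : 100.0 : 76.9 : 17.6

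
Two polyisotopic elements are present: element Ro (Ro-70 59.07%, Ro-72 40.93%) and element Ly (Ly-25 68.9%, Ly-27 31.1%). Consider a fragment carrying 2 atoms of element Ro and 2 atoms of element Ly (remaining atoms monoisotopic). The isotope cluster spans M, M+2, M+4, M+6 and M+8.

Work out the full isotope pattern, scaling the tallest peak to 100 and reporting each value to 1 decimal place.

Element Ro pattern (n=2): 0.34892649 : 0.48354702 : 0.16752649
Element Ly pattern (n=2): 0.474721 : 0.428558 : 0.096721
Convolve the two distributions (both contribute in 2-u steps):
  M: 0.34892649×0.474721 = 0.165643
  M+2: 0.34892649×0.428558 + 0.48354702×0.474721 = 0.379085
  M+4: 0.34892649×0.096721 + 0.48354702×0.428558 + 0.16752649×0.474721 = 0.320505
  M+6: 0.48354702×0.096721 + 0.16752649×0.428558 = 0.118564
  M+8: 0.16752649×0.096721 = 0.016203
Scale to base peak (0.379085) = 100: 43.7 : 100.0 : 84.5 : 31.3 : 4.3

43.7 : 100.0 : 84.5 : 31.3 : 4.3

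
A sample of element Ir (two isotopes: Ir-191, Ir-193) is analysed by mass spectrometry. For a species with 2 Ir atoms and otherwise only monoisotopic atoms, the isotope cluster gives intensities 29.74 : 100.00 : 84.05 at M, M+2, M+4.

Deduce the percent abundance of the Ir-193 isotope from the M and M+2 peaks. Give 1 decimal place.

62.7%

If p is the fraction of Ir that is Ir-191, then I(M+2)/I(M) = [C(2,1)·p^1·(1−p)] / p^2 = 2·(1−p)/p = 100.00/29.74 = 3.3625
(1−p)/p = 3.3625/2 = 1.6812  ⇒  p = 1/(1 + 1.6812) = 0.3730
Ir-191: 37.3%, Ir-193: 62.7%.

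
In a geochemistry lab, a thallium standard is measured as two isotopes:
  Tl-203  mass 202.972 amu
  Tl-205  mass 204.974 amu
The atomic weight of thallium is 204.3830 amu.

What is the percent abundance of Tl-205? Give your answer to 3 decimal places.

Writing the weighted mean with unknown fraction x of Tl-203:
202.972·x + 204.974·(1 − x) = 204.3830
(202.972 − 204.974)·x = 204.3830 − 204.974
x = -0.5910 / -2.002 = 0.29520 → 29.520% Tl-203, 70.480% Tl-205.

70.480%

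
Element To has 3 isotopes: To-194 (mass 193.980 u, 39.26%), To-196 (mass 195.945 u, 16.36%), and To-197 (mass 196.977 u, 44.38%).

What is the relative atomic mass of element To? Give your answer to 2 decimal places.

The abundance-weighted mean is 0.3926 × 193.980 + 0.1636 × 195.945 + 0.4438 × 196.977
= 76.1565 + 32.0566 + 87.4184 = 195.6315 u

195.63 u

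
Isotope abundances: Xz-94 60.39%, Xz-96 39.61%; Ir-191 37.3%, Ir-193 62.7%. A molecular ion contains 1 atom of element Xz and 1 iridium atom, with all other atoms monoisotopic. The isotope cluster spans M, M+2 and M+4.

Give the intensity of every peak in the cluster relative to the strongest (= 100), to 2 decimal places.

42.79 : 100.00 : 47.18

Element Xz pattern (n=1): 0.6039 : 0.3961
Iridium pattern (n=1): 0.3730 : 0.6270
Convolve the two distributions (both contribute in 2-u steps):
  M: 0.6039×0.3730 = 0.225255
  M+2: 0.6039×0.6270 + 0.3961×0.3730 = 0.526391
  M+4: 0.3961×0.6270 = 0.248355
Scale to base peak (0.526391) = 100: 42.79 : 100.00 : 47.18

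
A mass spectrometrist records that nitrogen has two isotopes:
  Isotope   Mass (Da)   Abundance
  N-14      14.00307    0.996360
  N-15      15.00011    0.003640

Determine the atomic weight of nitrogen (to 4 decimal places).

The abundance-weighted mean is 0.996360 × 14.00307 + 0.003640 × 15.00011
= 13.952099 + 0.054600 = 14.006699 Da

14.0067 Da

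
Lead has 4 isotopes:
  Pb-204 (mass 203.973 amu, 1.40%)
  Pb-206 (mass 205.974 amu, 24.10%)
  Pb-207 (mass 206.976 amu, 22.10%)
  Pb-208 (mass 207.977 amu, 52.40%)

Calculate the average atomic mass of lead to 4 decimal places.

207.2170 amu

The abundance-weighted mean is 0.0140 × 203.973 + 0.2410 × 205.974 + 0.2210 × 206.976 + 0.5240 × 207.977
= 2.85562 + 49.63973 + 45.74170 + 108.97995 = 207.21700 amu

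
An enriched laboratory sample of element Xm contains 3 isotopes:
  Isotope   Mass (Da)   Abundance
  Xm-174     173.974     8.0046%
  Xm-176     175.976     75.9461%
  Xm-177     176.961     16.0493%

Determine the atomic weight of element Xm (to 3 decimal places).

175.974 Da

Average mass = Σ (abundance × isotope mass) = 0.080046 × 173.974 + 0.759461 × 175.976 + 0.160493 × 176.961
= 13.9259 + 133.6469 + 28.4010 = 175.9738 Da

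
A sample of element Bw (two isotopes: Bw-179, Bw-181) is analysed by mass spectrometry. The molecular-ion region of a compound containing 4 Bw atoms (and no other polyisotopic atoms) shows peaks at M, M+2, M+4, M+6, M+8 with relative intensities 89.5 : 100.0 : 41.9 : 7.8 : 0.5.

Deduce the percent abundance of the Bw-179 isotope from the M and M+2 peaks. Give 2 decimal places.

78.17%

Write p for the Bw-179 fraction. I(M+2)/I(M) = [C(4,1)·p^3·(1−p)] / p^4 = 4·(1−p)/p = 100.0/89.5 = 1.1173
(1−p)/p = 1.1173/4 = 0.2793  ⇒  p = 1/(1 + 0.2793) = 0.7817
Bw-179: 78.17%, Bw-181: 21.83%.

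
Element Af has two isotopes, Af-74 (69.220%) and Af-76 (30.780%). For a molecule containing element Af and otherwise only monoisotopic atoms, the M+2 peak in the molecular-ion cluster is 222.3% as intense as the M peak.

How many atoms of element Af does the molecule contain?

With n Af atoms, P(M+2)/P(M) = C(n,1)·p^(n−1)q / p^n = n·q/p = n · 0.30780/0.69220.
n = 2.223 × 0.69220/0.30780 = 5.00 ≈ 5

5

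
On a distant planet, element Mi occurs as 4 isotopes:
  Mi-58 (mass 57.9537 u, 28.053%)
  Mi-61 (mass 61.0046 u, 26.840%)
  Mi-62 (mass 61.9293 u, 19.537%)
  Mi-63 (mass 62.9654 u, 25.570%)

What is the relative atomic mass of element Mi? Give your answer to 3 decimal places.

Weight each isotope mass by its fractional abundance: 0.28053 × 57.9537 + 0.26840 × 61.0046 + 0.19537 × 61.9293 + 0.25570 × 62.9654
= 16.25775 + 16.37363 + 12.09913 + 16.10025 = 60.83076 u

60.831 u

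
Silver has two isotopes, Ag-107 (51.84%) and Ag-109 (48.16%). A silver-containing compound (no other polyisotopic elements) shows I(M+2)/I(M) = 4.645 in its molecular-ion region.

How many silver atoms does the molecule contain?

5

For n independent Ag atoms, I(M+2)/I(M) = n · (abundance Ag-109) / (abundance Ag-107) = n · 0.4816/0.5184.
n = 4.645 × 0.5184/0.4816 = 5.00 ≈ 5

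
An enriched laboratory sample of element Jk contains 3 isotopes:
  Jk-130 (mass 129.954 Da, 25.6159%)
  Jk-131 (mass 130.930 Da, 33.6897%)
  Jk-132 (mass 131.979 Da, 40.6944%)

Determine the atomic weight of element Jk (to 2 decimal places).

131.11 Da

Average mass = Σ (abundance × isotope mass) = 0.256159 × 129.954 + 0.336897 × 130.930 + 0.406944 × 131.979
= 33.2889 + 44.1099 + 53.7081 = 131.1069 Da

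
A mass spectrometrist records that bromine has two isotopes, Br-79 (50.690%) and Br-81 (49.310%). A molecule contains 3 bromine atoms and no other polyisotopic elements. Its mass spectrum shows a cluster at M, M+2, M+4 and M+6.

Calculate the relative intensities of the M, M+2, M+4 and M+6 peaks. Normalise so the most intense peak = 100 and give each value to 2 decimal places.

34.27 : 100.00 : 97.28 : 31.54

The 3 Br atoms are independent, so intensities follow the terms of (0.50690 + 0.49310)^3.
P(M) = 0.50690^3 = 0.130247
P(M+2) = 3 × 0.50690^2 × 0.49310^1 = 0.380103
P(M+4) = 3 × 0.50690^1 × 0.49310^2 = 0.369755
P(M+6) = 0.49310^3 = 0.119896
The M+2 peak is largest (0.380103); scaling to 100 gives 34.27 : 100.00 : 97.28 : 31.54.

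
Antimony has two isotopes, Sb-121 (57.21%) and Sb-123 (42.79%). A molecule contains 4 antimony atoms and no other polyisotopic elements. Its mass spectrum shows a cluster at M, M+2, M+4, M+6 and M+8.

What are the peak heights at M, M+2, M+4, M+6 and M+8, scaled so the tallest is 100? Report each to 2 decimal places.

Expanding (0.5721 + 0.4279)^4:
P(M) = 0.5721^4 = 0.107124
P(M+2) = 4 × 0.5721^3 × 0.4279^1 = 0.320493
P(M+4) = 6 × 0.5721^2 × 0.4279^2 = 0.359567
P(M+6) = 4 × 0.5721^1 × 0.4279^3 = 0.179291
P(M+8) = 0.4279^4 = 0.033525
The M+4 peak is largest (0.359567); scaling to 100 gives 29.79 : 89.13 : 100.00 : 49.86 : 9.32.

29.79 : 89.13 : 100.00 : 49.86 : 9.32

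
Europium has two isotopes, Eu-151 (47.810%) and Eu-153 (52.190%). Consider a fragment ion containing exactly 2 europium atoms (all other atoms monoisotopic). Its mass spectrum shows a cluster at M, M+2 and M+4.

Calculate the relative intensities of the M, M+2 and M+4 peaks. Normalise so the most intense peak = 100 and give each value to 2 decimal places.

Each Eu atom is independently Eu-151 (p = 0.47810) or Eu-153 (q = 0.52190); the cluster is the binomial expansion (p + q)^2.
P(M) = 0.47810^2 = 0.228580
P(M+2) = 2 × 0.47810^1 × 0.52190^1 = 0.499041
P(M+4) = 0.52190^2 = 0.272380
The M+2 peak is largest (0.499041); scaling to 100 gives 45.80 : 100.00 : 54.58.

45.80 : 100.00 : 54.58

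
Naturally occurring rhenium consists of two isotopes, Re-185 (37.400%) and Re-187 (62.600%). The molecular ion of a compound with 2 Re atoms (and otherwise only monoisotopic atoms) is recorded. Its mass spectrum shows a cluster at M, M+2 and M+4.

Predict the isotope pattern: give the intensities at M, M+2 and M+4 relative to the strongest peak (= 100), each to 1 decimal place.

Expanding (0.37400 + 0.62600)^2:
P(M) = 0.37400^2 = 0.139876
P(M+2) = 2 × 0.37400^1 × 0.62600^1 = 0.468248
P(M+4) = 0.62600^2 = 0.391876
The M+2 peak is largest (0.468248); scaling to 100 gives 29.9 : 100.0 : 83.7.

29.9 : 100.0 : 83.7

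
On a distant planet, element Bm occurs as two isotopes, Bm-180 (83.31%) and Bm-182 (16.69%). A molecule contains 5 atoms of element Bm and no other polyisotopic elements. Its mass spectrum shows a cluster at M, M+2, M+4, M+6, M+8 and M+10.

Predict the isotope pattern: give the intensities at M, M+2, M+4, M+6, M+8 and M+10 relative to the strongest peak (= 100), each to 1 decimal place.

99.8 : 100.0 : 40.1 : 8.0 : 0.8 : 0.0

Each Bm atom is independently Bm-180 (p = 0.8331) or Bm-182 (q = 0.1669); the cluster is the binomial expansion (p + q)^5.
P(M) = 0.8331^5 = 0.401315
P(M+2) = 5 × 0.8331^4 × 0.1669^1 = 0.401990
P(M+4) = 10 × 0.8331^3 × 0.1669^2 = 0.161066
P(M+6) = 10 × 0.8331^2 × 0.1669^3 = 0.032267
P(M+8) = 5 × 0.8331^1 × 0.1669^4 = 0.003232
P(M+10) = 0.1669^5 = 0.000130
The M+2 peak is largest (0.401990); scaling to 100 gives 99.8 : 100.0 : 40.1 : 8.0 : 0.8 : 0.0.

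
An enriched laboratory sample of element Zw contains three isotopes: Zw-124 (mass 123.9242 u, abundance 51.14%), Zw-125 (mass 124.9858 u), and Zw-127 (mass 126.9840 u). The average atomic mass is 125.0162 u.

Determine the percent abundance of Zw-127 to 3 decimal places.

28.691%

Let x and y be the fractions of Zw-125 and Zw-127. Then x + y = 1 − 0.5114 = 0.4886 and 124.9858x + 126.9840y = 125.0162 − 0.5114×123.9242 = 61.64136412.
Substituting: 124.9858x + 126.9840(0.4886 − x) = 61.64136412
(124.9858 − 126.9840)x = -0.40301828  ⇒  x = 0.20169, y = 0.28691
Zw-125: 20.169%, Zw-127: 28.691%.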